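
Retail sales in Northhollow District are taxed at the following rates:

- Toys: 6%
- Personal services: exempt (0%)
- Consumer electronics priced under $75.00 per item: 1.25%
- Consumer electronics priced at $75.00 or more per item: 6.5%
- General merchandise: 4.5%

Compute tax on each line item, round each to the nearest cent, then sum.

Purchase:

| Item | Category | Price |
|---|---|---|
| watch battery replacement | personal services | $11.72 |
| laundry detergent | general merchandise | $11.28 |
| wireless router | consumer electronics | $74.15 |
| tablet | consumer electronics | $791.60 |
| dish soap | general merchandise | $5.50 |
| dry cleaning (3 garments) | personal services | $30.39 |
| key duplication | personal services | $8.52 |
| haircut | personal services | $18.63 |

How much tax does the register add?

Watch battery replacement $11.72: personal services → 0% → $0.00
Laundry detergent $11.28: general merchandise → 4.5% → $0.51
Wireless router $74.15: consumer electronics, under $75.00 → 1.25% → $0.93
Tablet $791.60: consumer electronics, $75.00 or more → 6.5% → $51.45
Dish soap $5.50: general merchandise → 4.5% → $0.25
Dry cleaning (3 garments) $30.39: personal services → 0% → $0.00
Key duplication $8.52: personal services → 0% → $0.00
Haircut $18.63: personal services → 0% → $0.00
Total tax = $0.51 + $0.93 + $51.45 + $0.25 = $53.14

$53.14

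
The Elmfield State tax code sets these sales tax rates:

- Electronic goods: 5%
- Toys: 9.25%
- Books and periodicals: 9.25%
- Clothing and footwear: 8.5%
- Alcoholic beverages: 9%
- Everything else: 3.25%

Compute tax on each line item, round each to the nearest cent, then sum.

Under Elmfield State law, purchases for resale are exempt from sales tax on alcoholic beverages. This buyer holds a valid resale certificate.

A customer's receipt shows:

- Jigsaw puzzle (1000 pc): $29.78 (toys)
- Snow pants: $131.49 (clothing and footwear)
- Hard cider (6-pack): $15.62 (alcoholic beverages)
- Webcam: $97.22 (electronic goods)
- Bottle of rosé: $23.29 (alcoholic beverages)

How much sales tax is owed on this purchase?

Jigsaw puzzle (1000 pc) $29.78: toys → 9.25% → $2.75
Snow pants $131.49: clothing and footwear → 8.5% → $11.18
Hard cider (6-pack) $15.62: alcoholic beverages, buyer-exempt → 0% → $0.00
Webcam $97.22: electronic goods → 5% → $4.86
Bottle of rosé $23.29: alcoholic beverages, buyer-exempt → 0% → $0.00
Total tax = $2.75 + $11.18 + $4.86 = $18.79

$18.79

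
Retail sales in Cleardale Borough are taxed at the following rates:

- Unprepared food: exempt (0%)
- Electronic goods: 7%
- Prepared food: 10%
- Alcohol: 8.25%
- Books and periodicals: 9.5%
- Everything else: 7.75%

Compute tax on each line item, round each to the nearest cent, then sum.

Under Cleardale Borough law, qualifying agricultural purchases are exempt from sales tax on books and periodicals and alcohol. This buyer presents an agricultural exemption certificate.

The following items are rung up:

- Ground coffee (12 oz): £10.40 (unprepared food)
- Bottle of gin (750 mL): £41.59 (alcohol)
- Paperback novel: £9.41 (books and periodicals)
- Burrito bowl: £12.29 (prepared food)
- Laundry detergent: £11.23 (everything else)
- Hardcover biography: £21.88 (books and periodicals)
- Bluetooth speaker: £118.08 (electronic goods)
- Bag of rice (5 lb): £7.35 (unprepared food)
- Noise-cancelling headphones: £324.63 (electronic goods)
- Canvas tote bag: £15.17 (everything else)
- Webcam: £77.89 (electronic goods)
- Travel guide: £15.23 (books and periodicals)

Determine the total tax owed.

Ground coffee (12 oz) £10.40: unprepared food → 0% → £0.00
Bottle of gin (750 mL) £41.59: alcohol, buyer-exempt → 0% → £0.00
Paperback novel £9.41: books and periodicals, buyer-exempt → 0% → £0.00
Burrito bowl £12.29: prepared food → 10% → £1.23
Laundry detergent £11.23: everything else → 7.75% → £0.87
Hardcover biography £21.88: books and periodicals, buyer-exempt → 0% → £0.00
Bluetooth speaker £118.08: electronic goods → 7% → £8.27
Bag of rice (5 lb) £7.35: unprepared food → 0% → £0.00
Noise-cancelling headphones £324.63: electronic goods → 7% → £22.72
Canvas tote bag £15.17: everything else → 7.75% → £1.18
Webcam £77.89: electronic goods → 7% → £5.45
Travel guide £15.23: books and periodicals, buyer-exempt → 0% → £0.00
Total tax = £1.23 + £0.87 + £8.27 + £22.72 + £1.18 + £5.45 = £39.72

£39.72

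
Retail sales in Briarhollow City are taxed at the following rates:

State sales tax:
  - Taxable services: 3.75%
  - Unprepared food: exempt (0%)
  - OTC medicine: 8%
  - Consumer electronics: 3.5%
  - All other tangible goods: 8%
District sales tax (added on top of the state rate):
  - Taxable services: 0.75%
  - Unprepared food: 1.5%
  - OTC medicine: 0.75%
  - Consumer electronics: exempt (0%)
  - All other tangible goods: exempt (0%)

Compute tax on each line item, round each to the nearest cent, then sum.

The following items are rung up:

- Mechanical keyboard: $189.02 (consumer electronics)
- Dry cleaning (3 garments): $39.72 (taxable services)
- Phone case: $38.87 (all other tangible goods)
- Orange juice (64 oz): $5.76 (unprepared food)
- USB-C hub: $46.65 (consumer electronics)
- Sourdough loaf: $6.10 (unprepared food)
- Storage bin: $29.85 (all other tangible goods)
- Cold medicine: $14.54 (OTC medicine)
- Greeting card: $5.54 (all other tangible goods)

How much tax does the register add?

$17.43

Mechanical keyboard $189.02: consumer electronics → 3.5% + 0% district = 3.5% → $6.62
Dry cleaning (3 garments) $39.72: taxable services → 3.75% + 0.75% district = 4.5% → $1.79
Phone case $38.87: all other tangible goods → 8% + 0% district = 8% → $3.11
Orange juice (64 oz) $5.76: unprepared food → 0% + 1.5% district = 1.5% → $0.09
USB-C hub $46.65: consumer electronics → 3.5% + 0% district = 3.5% → $1.63
Sourdough loaf $6.10: unprepared food → 0% + 1.5% district = 1.5% → $0.09
Storage bin $29.85: all other tangible goods → 8% + 0% district = 8% → $2.39
Cold medicine $14.54: OTC medicine → 8% + 0.75% district = 8.75% → $1.27
Greeting card $5.54: all other tangible goods → 8% + 0% district = 8% → $0.44
Total tax = $6.62 + $1.79 + $3.11 + $0.09 + $1.63 + $0.09 + $2.39 + $1.27 + $0.44 = $17.43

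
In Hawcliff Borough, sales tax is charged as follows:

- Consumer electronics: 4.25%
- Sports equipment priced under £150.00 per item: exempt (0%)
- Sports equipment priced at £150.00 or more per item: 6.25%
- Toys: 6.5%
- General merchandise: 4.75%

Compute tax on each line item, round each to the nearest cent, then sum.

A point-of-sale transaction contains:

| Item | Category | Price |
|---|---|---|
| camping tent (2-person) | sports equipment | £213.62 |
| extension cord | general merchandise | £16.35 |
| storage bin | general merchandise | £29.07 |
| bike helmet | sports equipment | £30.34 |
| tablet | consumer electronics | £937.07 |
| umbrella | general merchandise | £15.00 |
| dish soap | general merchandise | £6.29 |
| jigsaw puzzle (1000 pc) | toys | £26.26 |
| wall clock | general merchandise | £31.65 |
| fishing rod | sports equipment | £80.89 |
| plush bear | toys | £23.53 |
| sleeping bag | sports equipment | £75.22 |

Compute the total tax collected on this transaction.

£61.09

Camping tent (2-person) £213.62: sports equipment, £150.00 or more → 6.25% → £13.35
Extension cord £16.35: general merchandise → 4.75% → £0.78
Storage bin £29.07: general merchandise → 4.75% → £1.38
Bike helmet £30.34: sports equipment, under £150.00 → 0% → £0.00
Tablet £937.07: consumer electronics → 4.25% → £39.83
Umbrella £15.00: general merchandise → 4.75% → £0.71
Dish soap £6.29: general merchandise → 4.75% → £0.30
Jigsaw puzzle (1000 pc) £26.26: toys → 6.5% → £1.71
Wall clock £31.65: general merchandise → 4.75% → £1.50
Fishing rod £80.89: sports equipment, under £150.00 → 0% → £0.00
Plush bear £23.53: toys → 6.5% → £1.53
Sleeping bag £75.22: sports equipment, under £150.00 → 0% → £0.00
Total tax = £13.35 + £0.78 + £1.38 + £39.83 + £0.71 + £0.30 + £1.71 + £1.50 + £1.53 = £61.09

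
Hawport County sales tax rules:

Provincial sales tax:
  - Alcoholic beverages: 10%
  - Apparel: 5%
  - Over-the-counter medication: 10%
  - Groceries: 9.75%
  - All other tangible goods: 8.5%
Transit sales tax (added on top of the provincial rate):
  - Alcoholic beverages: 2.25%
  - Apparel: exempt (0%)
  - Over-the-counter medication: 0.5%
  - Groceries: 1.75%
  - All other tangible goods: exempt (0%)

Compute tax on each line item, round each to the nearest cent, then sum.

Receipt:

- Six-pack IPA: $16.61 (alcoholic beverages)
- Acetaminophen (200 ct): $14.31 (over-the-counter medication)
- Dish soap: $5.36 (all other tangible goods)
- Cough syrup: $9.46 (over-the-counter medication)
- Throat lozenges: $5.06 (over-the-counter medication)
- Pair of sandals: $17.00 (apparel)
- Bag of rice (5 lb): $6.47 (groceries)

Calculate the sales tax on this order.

$7.10

Six-pack IPA $16.61: alcoholic beverages → 10% + 2.25% transit = 12.25% → $2.03
Acetaminophen (200 ct) $14.31: over-the-counter medication → 10% + 0.5% transit = 10.5% → $1.50
Dish soap $5.36: all other tangible goods → 8.5% + 0% transit = 8.5% → $0.46
Cough syrup $9.46: over-the-counter medication → 10% + 0.5% transit = 10.5% → $0.99
Throat lozenges $5.06: over-the-counter medication → 10% + 0.5% transit = 10.5% → $0.53
Pair of sandals $17.00: apparel → 5% + 0% transit = 5% → $0.85
Bag of rice (5 lb) $6.47: groceries → 9.75% + 1.75% transit = 11.5% → $0.74
Total tax = $2.03 + $1.50 + $0.46 + $0.99 + $0.53 + $0.85 + $0.74 = $7.10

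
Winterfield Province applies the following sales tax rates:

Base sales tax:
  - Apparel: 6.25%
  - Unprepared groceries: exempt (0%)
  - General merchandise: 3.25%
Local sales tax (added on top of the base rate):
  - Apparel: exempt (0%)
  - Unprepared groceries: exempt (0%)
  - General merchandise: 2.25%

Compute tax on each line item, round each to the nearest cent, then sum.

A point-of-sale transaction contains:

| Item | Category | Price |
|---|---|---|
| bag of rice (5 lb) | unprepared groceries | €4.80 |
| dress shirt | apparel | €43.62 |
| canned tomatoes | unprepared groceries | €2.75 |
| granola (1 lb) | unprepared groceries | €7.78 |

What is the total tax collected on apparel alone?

Dress shirt €43.62: apparel → 6.25% + 0% local = 6.25% → €2.73
Tax on apparel = €2.73

€2.73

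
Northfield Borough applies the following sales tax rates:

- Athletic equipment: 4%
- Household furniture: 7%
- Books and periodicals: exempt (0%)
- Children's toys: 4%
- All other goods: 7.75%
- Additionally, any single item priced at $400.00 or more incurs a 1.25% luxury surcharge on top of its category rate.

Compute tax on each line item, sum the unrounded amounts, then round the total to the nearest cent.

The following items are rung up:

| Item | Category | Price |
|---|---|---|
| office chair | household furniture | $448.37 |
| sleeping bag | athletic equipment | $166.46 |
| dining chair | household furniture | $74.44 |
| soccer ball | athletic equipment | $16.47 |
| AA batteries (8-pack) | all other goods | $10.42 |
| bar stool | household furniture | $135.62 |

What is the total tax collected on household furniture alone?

Office chair $448.37: household furniture → 7% + 1.25% surcharge = 8.25% → $36.990525
Dining chair $74.44: household furniture → 7% → $5.2108
Bar stool $135.62: household furniture → 7% → $9.4934
Tax on household furniture: unrounded sum = $51.694725 → $51.69

$51.69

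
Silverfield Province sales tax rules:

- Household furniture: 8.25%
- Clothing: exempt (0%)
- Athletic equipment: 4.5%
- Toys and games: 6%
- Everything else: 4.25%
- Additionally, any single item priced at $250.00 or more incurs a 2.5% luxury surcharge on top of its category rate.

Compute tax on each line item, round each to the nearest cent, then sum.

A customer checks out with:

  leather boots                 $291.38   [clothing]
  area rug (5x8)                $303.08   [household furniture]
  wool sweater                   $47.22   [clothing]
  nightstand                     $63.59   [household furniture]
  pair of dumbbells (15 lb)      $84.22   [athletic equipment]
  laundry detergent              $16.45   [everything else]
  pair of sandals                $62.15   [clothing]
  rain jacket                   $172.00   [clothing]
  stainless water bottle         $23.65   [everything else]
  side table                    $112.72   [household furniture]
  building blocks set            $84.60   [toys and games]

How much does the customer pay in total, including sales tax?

$1326.05

Leather boots $291.38: clothing → 0% + 2.5% surcharge = 2.5% → $7.28
Area rug (5x8) $303.08: household furniture → 8.25% + 2.5% surcharge = 10.75% → $32.58
Wool sweater $47.22: clothing → 0% → $0.00
Nightstand $63.59: household furniture → 8.25% → $5.25
Pair of dumbbells (15 lb) $84.22: athletic equipment → 4.5% → $3.79
Laundry detergent $16.45: everything else → 4.25% → $0.70
Pair of sandals $62.15: clothing → 0% → $0.00
Rain jacket $172.00: clothing → 0% → $0.00
Stainless water bottle $23.65: everything else → 4.25% → $1.01
Side table $112.72: household furniture → 8.25% → $9.30
Building blocks set $84.60: toys and games → 6% → $5.08
Subtotal = $1261.06; tax = $64.99; total due = $1326.05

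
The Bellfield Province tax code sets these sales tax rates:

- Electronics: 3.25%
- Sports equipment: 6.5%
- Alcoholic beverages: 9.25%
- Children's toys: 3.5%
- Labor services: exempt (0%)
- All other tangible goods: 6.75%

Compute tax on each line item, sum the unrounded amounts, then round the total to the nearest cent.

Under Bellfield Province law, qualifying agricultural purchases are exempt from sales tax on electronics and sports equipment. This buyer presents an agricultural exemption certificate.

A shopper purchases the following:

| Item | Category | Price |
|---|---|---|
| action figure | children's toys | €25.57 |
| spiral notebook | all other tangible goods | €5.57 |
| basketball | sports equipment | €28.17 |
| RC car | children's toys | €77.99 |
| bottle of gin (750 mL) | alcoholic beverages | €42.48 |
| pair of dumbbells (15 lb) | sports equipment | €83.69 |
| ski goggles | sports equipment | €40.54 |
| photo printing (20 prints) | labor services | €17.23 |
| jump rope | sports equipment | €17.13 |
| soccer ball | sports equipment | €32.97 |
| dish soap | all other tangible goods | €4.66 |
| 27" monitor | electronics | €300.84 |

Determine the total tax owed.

Action figure €25.57: children's toys → 3.5% → €0.89495
Spiral notebook €5.57: all other tangible goods → 6.75% → €0.375975
Basketball €28.17: sports equipment, buyer-exempt → 0% → €0.00
RC car €77.99: children's toys → 3.5% → €2.72965
Bottle of gin (750 mL) €42.48: alcoholic beverages → 9.25% → €3.9294
Pair of dumbbells (15 lb) €83.69: sports equipment, buyer-exempt → 0% → €0.00
Ski goggles €40.54: sports equipment, buyer-exempt → 0% → €0.00
Photo printing (20 prints) €17.23: labor services → 0% → €0.00
Jump rope €17.13: sports equipment, buyer-exempt → 0% → €0.00
Soccer ball €32.97: sports equipment, buyer-exempt → 0% → €0.00
Dish soap €4.66: all other tangible goods → 6.75% → €0.31455
27" monitor €300.84: electronics, buyer-exempt → 0% → €0.00
Unrounded tax sum = €8.244525 → €8.24

€8.24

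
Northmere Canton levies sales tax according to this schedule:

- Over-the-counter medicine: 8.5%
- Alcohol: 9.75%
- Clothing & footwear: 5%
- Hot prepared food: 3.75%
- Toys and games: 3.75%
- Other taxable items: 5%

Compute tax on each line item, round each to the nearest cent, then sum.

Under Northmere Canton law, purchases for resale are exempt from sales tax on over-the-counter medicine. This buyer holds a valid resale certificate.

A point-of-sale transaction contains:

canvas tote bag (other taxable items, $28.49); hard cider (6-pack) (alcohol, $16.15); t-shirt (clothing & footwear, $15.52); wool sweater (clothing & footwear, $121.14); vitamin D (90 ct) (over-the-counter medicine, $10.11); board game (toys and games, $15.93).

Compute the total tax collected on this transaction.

$10.43

Canvas tote bag $28.49: other taxable items → 5% → $1.42
Hard cider (6-pack) $16.15: alcohol → 9.75% → $1.57
T-shirt $15.52: clothing & footwear → 5% → $0.78
Wool sweater $121.14: clothing & footwear → 5% → $6.06
Vitamin D (90 ct) $10.11: over-the-counter medicine, buyer-exempt → 0% → $0.00
Board game $15.93: toys and games → 3.75% → $0.60
Total tax = $1.42 + $1.57 + $0.78 + $6.06 + $0.60 = $10.43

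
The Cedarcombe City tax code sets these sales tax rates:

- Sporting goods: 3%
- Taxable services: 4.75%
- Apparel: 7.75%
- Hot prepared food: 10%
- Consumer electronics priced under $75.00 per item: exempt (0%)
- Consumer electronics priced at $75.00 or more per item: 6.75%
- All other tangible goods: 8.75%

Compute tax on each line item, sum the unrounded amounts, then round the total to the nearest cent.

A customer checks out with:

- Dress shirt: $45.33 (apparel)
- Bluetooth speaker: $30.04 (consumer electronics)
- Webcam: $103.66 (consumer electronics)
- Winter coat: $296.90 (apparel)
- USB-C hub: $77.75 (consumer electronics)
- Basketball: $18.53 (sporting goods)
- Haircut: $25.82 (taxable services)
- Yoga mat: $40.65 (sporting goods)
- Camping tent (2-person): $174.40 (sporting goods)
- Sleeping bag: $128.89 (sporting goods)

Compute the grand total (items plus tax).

$992.84

Dress shirt $45.33: apparel → 7.75% → $3.513075
Bluetooth speaker $30.04: consumer electronics, under $75.00 → 0% → $0.00
Webcam $103.66: consumer electronics, $75.00 or more → 6.75% → $6.99705
Winter coat $296.90: apparel → 7.75% → $23.00975
USB-C hub $77.75: consumer electronics, $75.00 or more → 6.75% → $5.248125
Basketball $18.53: sporting goods → 3% → $0.5559
Haircut $25.82: taxable services → 4.75% → $1.22645
Yoga mat $40.65: sporting goods → 3% → $1.2195
Camping tent (2-person) $174.40: sporting goods → 3% → $5.232
Sleeping bag $128.89: sporting goods → 3% → $3.8667
Subtotal = $941.97; unrounded tax = $50.86855 → $50.87; total due = $992.84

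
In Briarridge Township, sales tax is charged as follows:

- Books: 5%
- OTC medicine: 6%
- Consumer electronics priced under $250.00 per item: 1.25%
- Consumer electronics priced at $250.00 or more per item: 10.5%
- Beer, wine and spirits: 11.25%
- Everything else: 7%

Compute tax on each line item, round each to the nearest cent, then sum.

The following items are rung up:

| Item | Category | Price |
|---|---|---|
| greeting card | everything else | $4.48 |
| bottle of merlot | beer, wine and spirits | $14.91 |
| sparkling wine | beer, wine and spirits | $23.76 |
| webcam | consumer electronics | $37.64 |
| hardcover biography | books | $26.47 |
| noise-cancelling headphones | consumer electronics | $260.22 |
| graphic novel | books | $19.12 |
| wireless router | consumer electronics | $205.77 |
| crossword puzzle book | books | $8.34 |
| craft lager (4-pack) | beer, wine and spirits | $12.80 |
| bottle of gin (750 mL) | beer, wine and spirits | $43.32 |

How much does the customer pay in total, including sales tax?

Greeting card $4.48: everything else → 7% → $0.31
Bottle of merlot $14.91: beer, wine and spirits → 11.25% → $1.68
Sparkling wine $23.76: beer, wine and spirits → 11.25% → $2.67
Webcam $37.64: consumer electronics, under $250.00 → 1.25% → $0.47
Hardcover biography $26.47: books → 5% → $1.32
Noise-cancelling headphones $260.22: consumer electronics, $250.00 or more → 10.5% → $27.32
Graphic novel $19.12: books → 5% → $0.96
Wireless router $205.77: consumer electronics, under $250.00 → 1.25% → $2.57
Crossword puzzle book $8.34: books → 5% → $0.42
Craft lager (4-pack) $12.80: beer, wine and spirits → 11.25% → $1.44
Bottle of gin (750 mL) $43.32: beer, wine and spirits → 11.25% → $4.87
Subtotal = $656.83; tax = $44.03; total due = $700.86

$700.86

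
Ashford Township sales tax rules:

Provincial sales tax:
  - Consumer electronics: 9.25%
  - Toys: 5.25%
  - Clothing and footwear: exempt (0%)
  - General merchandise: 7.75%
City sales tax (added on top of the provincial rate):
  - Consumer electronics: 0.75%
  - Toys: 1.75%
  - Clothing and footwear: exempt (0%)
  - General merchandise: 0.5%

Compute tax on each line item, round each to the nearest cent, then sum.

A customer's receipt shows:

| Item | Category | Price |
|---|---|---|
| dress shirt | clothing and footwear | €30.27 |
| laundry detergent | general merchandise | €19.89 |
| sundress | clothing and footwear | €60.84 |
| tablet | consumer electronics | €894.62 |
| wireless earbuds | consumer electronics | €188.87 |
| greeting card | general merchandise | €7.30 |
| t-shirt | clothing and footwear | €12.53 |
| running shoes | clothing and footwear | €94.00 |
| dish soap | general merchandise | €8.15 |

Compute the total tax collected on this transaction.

€111.26

Dress shirt €30.27: clothing and footwear → 0% + 0% city = 0% → €0.00
Laundry detergent €19.89: general merchandise → 7.75% + 0.5% city = 8.25% → €1.64
Sundress €60.84: clothing and footwear → 0% + 0% city = 0% → €0.00
Tablet €894.62: consumer electronics → 9.25% + 0.75% city = 10% → €89.46
Wireless earbuds €188.87: consumer electronics → 9.25% + 0.75% city = 10% → €18.89
Greeting card €7.30: general merchandise → 7.75% + 0.5% city = 8.25% → €0.60
T-shirt €12.53: clothing and footwear → 0% + 0% city = 0% → €0.00
Running shoes €94.00: clothing and footwear → 0% + 0% city = 0% → €0.00
Dish soap €8.15: general merchandise → 7.75% + 0.5% city = 8.25% → €0.67
Total tax = €1.64 + €89.46 + €18.89 + €0.60 + €0.67 = €111.26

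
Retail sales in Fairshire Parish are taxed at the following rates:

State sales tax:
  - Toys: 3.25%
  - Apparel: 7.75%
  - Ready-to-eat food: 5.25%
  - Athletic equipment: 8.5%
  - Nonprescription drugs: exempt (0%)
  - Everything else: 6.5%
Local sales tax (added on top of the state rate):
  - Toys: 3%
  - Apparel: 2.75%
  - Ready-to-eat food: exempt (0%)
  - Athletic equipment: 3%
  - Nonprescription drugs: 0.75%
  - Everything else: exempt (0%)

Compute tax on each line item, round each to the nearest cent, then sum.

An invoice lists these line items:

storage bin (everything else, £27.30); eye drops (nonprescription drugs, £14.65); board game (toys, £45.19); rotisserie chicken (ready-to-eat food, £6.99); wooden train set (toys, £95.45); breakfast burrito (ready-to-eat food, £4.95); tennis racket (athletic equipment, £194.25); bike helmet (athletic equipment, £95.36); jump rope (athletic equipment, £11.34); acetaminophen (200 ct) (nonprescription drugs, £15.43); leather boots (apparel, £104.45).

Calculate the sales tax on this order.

Storage bin £27.30: everything else → 6.5% + 0% local = 6.5% → £1.77
Eye drops £14.65: nonprescription drugs → 0% + 0.75% local = 0.75% → £0.11
Board game £45.19: toys → 3.25% + 3% local = 6.25% → £2.82
Rotisserie chicken £6.99: ready-to-eat food → 5.25% + 0% local = 5.25% → £0.37
Wooden train set £95.45: toys → 3.25% + 3% local = 6.25% → £5.97
Breakfast burrito £4.95: ready-to-eat food → 5.25% + 0% local = 5.25% → £0.26
Tennis racket £194.25: athletic equipment → 8.5% + 3% local = 11.5% → £22.34
Bike helmet £95.36: athletic equipment → 8.5% + 3% local = 11.5% → £10.97
Jump rope £11.34: athletic equipment → 8.5% + 3% local = 11.5% → £1.30
Acetaminophen (200 ct) £15.43: nonprescription drugs → 0% + 0.75% local = 0.75% → £0.12
Leather boots £104.45: apparel → 7.75% + 2.75% local = 10.5% → £10.97
Total tax = £1.77 + £0.11 + £2.82 + £0.37 + £5.97 + £0.26 + £22.34 + £10.97 + £1.30 + £0.12 + £10.97 = £57.00

£57.00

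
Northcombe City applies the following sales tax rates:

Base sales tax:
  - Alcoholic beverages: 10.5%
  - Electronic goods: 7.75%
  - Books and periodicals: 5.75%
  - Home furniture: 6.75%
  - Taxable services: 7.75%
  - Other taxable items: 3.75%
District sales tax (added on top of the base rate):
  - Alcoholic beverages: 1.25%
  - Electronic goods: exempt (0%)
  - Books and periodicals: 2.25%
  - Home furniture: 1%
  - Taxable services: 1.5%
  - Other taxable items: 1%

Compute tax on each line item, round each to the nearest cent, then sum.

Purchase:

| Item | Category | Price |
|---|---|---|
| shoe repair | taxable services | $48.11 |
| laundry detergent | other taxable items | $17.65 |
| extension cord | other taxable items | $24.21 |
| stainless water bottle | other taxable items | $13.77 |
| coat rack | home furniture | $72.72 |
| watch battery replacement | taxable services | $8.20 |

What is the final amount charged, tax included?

Shoe repair $48.11: taxable services → 7.75% + 1.5% district = 9.25% → $4.45
Laundry detergent $17.65: other taxable items → 3.75% + 1% district = 4.75% → $0.84
Extension cord $24.21: other taxable items → 3.75% + 1% district = 4.75% → $1.15
Stainless water bottle $13.77: other taxable items → 3.75% + 1% district = 4.75% → $0.65
Coat rack $72.72: home furniture → 6.75% + 1% district = 7.75% → $5.64
Watch battery replacement $8.20: taxable services → 7.75% + 1.5% district = 9.25% → $0.76
Subtotal = $184.66; tax = $13.49; total due = $198.15

$198.15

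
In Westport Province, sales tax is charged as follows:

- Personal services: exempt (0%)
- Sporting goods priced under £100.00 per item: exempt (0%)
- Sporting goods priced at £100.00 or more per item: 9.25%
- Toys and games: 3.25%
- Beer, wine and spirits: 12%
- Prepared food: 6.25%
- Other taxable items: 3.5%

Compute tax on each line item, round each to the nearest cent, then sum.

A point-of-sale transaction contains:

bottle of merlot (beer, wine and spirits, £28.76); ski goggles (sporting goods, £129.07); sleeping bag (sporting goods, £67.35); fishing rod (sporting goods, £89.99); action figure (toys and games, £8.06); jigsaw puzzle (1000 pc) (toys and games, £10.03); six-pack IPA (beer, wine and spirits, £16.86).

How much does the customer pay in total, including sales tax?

Bottle of merlot £28.76: beer, wine and spirits → 12% → £3.45
Ski goggles £129.07: sporting goods, £100.00 or more → 9.25% → £11.94
Sleeping bag £67.35: sporting goods, under £100.00 → 0% → £0.00
Fishing rod £89.99: sporting goods, under £100.00 → 0% → £0.00
Action figure £8.06: toys and games → 3.25% → £0.26
Jigsaw puzzle (1000 pc) £10.03: toys and games → 3.25% → £0.33
Six-pack IPA £16.86: beer, wine and spirits → 12% → £2.02
Subtotal = £350.12; tax = £18.00; total due = £368.12

£368.12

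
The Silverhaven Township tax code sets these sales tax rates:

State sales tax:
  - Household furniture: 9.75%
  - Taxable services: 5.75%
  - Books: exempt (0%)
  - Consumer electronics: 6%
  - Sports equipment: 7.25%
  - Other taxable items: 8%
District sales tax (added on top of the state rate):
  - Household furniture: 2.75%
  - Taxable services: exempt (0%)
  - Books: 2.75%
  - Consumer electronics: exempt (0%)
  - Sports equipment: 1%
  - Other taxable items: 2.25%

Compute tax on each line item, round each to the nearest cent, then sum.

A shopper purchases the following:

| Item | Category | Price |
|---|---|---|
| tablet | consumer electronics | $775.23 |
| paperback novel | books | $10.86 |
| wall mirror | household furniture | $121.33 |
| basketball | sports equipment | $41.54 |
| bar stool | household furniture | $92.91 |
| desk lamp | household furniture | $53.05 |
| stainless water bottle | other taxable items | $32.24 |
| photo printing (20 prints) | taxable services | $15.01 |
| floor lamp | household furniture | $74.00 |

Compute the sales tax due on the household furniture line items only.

$42.66

Wall mirror $121.33: household furniture → 9.75% + 2.75% district = 12.5% → $15.17
Bar stool $92.91: household furniture → 9.75% + 2.75% district = 12.5% → $11.61
Desk lamp $53.05: household furniture → 9.75% + 2.75% district = 12.5% → $6.63
Floor lamp $74.00: household furniture → 9.75% + 2.75% district = 12.5% → $9.25
Tax on household furniture = $15.17 + $11.61 + $6.63 + $9.25 = $42.66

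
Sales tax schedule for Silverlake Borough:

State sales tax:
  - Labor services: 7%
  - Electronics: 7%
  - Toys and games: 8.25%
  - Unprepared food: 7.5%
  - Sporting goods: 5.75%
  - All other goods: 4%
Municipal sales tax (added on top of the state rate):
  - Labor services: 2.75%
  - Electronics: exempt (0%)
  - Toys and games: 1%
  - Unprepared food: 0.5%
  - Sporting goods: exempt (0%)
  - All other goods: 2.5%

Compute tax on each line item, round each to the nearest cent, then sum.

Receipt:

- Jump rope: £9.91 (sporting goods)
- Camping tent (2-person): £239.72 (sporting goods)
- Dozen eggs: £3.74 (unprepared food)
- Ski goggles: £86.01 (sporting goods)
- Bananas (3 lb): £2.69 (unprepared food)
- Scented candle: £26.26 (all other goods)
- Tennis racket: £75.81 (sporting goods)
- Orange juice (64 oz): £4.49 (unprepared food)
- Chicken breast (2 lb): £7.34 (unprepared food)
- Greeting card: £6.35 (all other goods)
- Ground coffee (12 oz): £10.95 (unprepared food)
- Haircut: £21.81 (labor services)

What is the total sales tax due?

Jump rope £9.91: sporting goods → 5.75% + 0% municipal = 5.75% → £0.57
Camping tent (2-person) £239.72: sporting goods → 5.75% + 0% municipal = 5.75% → £13.78
Dozen eggs £3.74: unprepared food → 7.5% + 0.5% municipal = 8% → £0.30
Ski goggles £86.01: sporting goods → 5.75% + 0% municipal = 5.75% → £4.95
Bananas (3 lb) £2.69: unprepared food → 7.5% + 0.5% municipal = 8% → £0.22
Scented candle £26.26: all other goods → 4% + 2.5% municipal = 6.5% → £1.71
Tennis racket £75.81: sporting goods → 5.75% + 0% municipal = 5.75% → £4.36
Orange juice (64 oz) £4.49: unprepared food → 7.5% + 0.5% municipal = 8% → £0.36
Chicken breast (2 lb) £7.34: unprepared food → 7.5% + 0.5% municipal = 8% → £0.59
Greeting card £6.35: all other goods → 4% + 2.5% municipal = 6.5% → £0.41
Ground coffee (12 oz) £10.95: unprepared food → 7.5% + 0.5% municipal = 8% → £0.88
Haircut £21.81: labor services → 7% + 2.75% municipal = 9.75% → £2.13
Total tax = £0.57 + £13.78 + £0.30 + £4.95 + £0.22 + £1.71 + £4.36 + £0.36 + £0.59 + £0.41 + £0.88 + £2.13 = £30.26

£30.26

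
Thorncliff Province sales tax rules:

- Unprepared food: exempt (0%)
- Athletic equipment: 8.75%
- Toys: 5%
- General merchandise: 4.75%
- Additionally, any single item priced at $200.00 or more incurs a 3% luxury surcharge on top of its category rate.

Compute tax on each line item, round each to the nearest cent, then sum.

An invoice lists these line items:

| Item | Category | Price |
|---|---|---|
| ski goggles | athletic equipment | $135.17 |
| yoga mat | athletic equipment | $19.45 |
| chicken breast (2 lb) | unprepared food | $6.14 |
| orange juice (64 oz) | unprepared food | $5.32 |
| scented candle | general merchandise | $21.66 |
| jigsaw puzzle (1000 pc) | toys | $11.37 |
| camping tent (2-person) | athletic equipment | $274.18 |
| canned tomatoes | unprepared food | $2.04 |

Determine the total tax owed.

$47.35

Ski goggles $135.17: athletic equipment → 8.75% → $11.83
Yoga mat $19.45: athletic equipment → 8.75% → $1.70
Chicken breast (2 lb) $6.14: unprepared food → 0% → $0.00
Orange juice (64 oz) $5.32: unprepared food → 0% → $0.00
Scented candle $21.66: general merchandise → 4.75% → $1.03
Jigsaw puzzle (1000 pc) $11.37: toys → 5% → $0.57
Camping tent (2-person) $274.18: athletic equipment → 8.75% + 3% surcharge = 11.75% → $32.22
Canned tomatoes $2.04: unprepared food → 0% → $0.00
Total tax = $11.83 + $1.70 + $1.03 + $0.57 + $32.22 = $47.35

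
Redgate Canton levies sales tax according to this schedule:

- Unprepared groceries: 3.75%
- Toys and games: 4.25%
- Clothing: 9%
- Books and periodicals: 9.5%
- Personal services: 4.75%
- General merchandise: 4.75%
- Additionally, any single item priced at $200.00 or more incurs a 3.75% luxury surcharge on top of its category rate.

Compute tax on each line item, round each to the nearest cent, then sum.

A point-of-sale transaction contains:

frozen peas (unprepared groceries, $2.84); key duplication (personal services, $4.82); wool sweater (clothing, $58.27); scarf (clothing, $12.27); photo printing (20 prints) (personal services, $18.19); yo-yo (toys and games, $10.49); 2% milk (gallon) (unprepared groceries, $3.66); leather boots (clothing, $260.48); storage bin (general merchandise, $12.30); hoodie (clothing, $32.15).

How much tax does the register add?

Frozen peas $2.84: unprepared groceries → 3.75% → $0.11
Key duplication $4.82: personal services → 4.75% → $0.23
Wool sweater $58.27: clothing → 9% → $5.24
Scarf $12.27: clothing → 9% → $1.10
Photo printing (20 prints) $18.19: personal services → 4.75% → $0.86
Yo-yo $10.49: toys and games → 4.25% → $0.45
2% milk (gallon) $3.66: unprepared groceries → 3.75% → $0.14
Leather boots $260.48: clothing → 9% + 3.75% surcharge = 12.75% → $33.21
Storage bin $12.30: general merchandise → 4.75% → $0.58
Hoodie $32.15: clothing → 9% → $2.89
Total tax = $0.11 + $0.23 + $5.24 + $1.10 + $0.86 + $0.45 + $0.14 + $33.21 + $0.58 + $2.89 = $44.81

$44.81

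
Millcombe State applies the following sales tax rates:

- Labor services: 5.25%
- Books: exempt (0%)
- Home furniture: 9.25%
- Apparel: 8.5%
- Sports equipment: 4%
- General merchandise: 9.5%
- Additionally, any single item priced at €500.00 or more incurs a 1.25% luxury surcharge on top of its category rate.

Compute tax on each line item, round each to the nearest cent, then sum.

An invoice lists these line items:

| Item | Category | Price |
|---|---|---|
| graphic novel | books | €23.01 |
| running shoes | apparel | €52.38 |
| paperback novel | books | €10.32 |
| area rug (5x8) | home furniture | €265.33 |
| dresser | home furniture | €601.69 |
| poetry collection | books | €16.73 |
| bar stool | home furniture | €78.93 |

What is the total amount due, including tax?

Graphic novel €23.01: books → 0% → €0.00
Running shoes €52.38: apparel → 8.5% → €4.45
Paperback novel €10.32: books → 0% → €0.00
Area rug (5x8) €265.33: home furniture → 9.25% → €24.54
Dresser €601.69: home furniture → 9.25% + 1.25% surcharge = 10.5% → €63.18
Poetry collection €16.73: books → 0% → €0.00
Bar stool €78.93: home furniture → 9.25% → €7.30
Subtotal = €1048.39; tax = €99.47; total due = €1147.86

€1147.86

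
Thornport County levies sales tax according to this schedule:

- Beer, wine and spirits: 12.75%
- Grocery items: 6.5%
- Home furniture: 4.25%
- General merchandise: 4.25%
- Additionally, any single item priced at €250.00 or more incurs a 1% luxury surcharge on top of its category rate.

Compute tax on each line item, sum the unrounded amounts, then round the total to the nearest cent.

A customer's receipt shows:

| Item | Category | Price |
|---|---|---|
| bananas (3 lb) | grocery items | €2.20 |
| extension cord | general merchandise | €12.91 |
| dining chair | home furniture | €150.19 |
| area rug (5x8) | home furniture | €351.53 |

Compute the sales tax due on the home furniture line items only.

€24.84

Dining chair €150.19: home furniture → 4.25% → €6.383075
Area rug (5x8) €351.53: home furniture → 4.25% + 1% surcharge = 5.25% → €18.455325
Tax on home furniture: unrounded sum = €24.8384 → €24.84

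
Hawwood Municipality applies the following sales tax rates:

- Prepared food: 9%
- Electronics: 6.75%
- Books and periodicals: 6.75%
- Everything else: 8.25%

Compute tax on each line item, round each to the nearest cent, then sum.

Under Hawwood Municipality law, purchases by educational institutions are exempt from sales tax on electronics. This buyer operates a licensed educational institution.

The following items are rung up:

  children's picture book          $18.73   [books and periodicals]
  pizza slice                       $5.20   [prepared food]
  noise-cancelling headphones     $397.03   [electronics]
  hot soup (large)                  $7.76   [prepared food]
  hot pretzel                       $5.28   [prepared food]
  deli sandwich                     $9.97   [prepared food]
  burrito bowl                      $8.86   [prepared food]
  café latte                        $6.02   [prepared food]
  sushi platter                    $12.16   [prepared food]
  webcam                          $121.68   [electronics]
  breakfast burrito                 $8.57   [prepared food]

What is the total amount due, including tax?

Children's picture book $18.73: books and periodicals → 6.75% → $1.26
Pizza slice $5.20: prepared food → 9% → $0.47
Noise-cancelling headphones $397.03: electronics, buyer-exempt → 0% → $0.00
Hot soup (large) $7.76: prepared food → 9% → $0.70
Hot pretzel $5.28: prepared food → 9% → $0.48
Deli sandwich $9.97: prepared food → 9% → $0.90
Burrito bowl $8.86: prepared food → 9% → $0.80
Café latte $6.02: prepared food → 9% → $0.54
Sushi platter $12.16: prepared food → 9% → $1.09
Webcam $121.68: electronics, buyer-exempt → 0% → $0.00
Breakfast burrito $8.57: prepared food → 9% → $0.77
Subtotal = $601.26; tax = $7.01; total due = $608.27

$608.27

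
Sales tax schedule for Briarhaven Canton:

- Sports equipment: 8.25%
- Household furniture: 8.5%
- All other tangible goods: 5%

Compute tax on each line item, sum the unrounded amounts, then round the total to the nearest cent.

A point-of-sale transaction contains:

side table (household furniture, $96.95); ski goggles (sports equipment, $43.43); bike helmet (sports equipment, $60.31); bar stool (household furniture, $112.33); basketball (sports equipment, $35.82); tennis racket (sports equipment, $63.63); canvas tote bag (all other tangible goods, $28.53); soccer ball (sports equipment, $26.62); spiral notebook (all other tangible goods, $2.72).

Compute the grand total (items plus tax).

$508.65

Side table $96.95: household furniture → 8.5% → $8.24075
Ski goggles $43.43: sports equipment → 8.25% → $3.582975
Bike helmet $60.31: sports equipment → 8.25% → $4.975575
Bar stool $112.33: household furniture → 8.5% → $9.54805
Basketball $35.82: sports equipment → 8.25% → $2.95515
Tennis racket $63.63: sports equipment → 8.25% → $5.249475
Canvas tote bag $28.53: all other tangible goods → 5% → $1.4265
Soccer ball $26.62: sports equipment → 8.25% → $2.19615
Spiral notebook $2.72: all other tangible goods → 5% → $0.136
Subtotal = $470.34; unrounded tax = $38.310625 → $38.31; total due = $508.65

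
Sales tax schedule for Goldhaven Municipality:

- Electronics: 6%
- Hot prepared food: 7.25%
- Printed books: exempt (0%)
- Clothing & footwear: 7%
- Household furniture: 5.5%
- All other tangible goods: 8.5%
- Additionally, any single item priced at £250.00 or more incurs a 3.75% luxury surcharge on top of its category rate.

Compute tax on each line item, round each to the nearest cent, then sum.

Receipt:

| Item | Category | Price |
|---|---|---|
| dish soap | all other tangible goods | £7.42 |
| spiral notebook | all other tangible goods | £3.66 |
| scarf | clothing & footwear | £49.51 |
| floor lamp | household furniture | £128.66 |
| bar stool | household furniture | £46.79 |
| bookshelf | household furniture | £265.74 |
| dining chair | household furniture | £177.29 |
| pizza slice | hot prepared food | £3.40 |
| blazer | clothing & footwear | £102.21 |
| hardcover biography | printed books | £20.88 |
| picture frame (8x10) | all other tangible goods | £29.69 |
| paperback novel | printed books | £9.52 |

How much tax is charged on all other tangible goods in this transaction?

Dish soap £7.42: all other tangible goods → 8.5% → £0.63
Spiral notebook £3.66: all other tangible goods → 8.5% → £0.31
Picture frame (8x10) £29.69: all other tangible goods → 8.5% → £2.52
Tax on all other tangible goods = £0.63 + £0.31 + £2.52 = £3.46

£3.46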